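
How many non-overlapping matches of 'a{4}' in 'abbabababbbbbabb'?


Pattern 'a{4}' matches exactly 4 consecutive a's (greedy, non-overlapping).
String: 'abbabababbbbbabb'
Scanning for runs of a's:
  Run at pos 0: 'a' (length 1) -> 0 match(es)
  Run at pos 3: 'a' (length 1) -> 0 match(es)
  Run at pos 5: 'a' (length 1) -> 0 match(es)
  Run at pos 7: 'a' (length 1) -> 0 match(es)
  Run at pos 13: 'a' (length 1) -> 0 match(es)
Matches found: []
Total: 0

0


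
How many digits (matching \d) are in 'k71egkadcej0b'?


\d matches any digit 0-9.
Scanning 'k71egkadcej0b':
  pos 1: '7' -> DIGIT
  pos 2: '1' -> DIGIT
  pos 11: '0' -> DIGIT
Digits found: ['7', '1', '0']
Total: 3

3


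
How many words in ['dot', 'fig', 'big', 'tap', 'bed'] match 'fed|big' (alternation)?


Alternation 'fed|big' matches either 'fed' or 'big'.
Checking each word:
  'dot' -> no
  'fig' -> no
  'big' -> MATCH
  'tap' -> no
  'bed' -> no
Matches: ['big']
Count: 1

1


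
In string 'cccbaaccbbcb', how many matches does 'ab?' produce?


Pattern 'ab?' matches 'a' optionally followed by 'b'.
String: 'cccbaaccbbcb'
Scanning left to right for 'a' then checking next char:
  Match 1: 'a' (a not followed by b)
  Match 2: 'a' (a not followed by b)
Total matches: 2

2


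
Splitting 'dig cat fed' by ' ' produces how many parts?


Splitting by ' ' breaks the string at each occurrence of the separator.
Text: 'dig cat fed'
Parts after split:
  Part 1: 'dig'
  Part 2: 'cat'
  Part 3: 'fed'
Total parts: 3

3


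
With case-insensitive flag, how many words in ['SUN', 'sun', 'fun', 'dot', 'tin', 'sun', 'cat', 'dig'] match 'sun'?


Case-insensitive matching: compare each word's lowercase form to 'sun'.
  'SUN' -> lower='sun' -> MATCH
  'sun' -> lower='sun' -> MATCH
  'fun' -> lower='fun' -> no
  'dot' -> lower='dot' -> no
  'tin' -> lower='tin' -> no
  'sun' -> lower='sun' -> MATCH
  'cat' -> lower='cat' -> no
  'dig' -> lower='dig' -> no
Matches: ['SUN', 'sun', 'sun']
Count: 3

3


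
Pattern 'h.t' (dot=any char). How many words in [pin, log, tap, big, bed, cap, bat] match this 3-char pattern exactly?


Pattern 'h.t' means: starts with 'h', any single char, ends with 't'.
Checking each word (must be exactly 3 chars):
  'pin' (len=3): no
  'log' (len=3): no
  'tap' (len=3): no
  'big' (len=3): no
  'bed' (len=3): no
  'cap' (len=3): no
  'bat' (len=3): no
Matching words: []
Total: 0

0


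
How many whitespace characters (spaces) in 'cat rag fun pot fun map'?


\s matches whitespace characters (spaces, tabs, etc.).
Text: 'cat rag fun pot fun map'
This text has 6 words separated by spaces.
Number of spaces = number of words - 1 = 6 - 1 = 5

5


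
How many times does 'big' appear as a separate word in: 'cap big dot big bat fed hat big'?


Scanning each word for exact match 'big':
  Word 1: 'cap' -> no
  Word 2: 'big' -> MATCH
  Word 3: 'dot' -> no
  Word 4: 'big' -> MATCH
  Word 5: 'bat' -> no
  Word 6: 'fed' -> no
  Word 7: 'hat' -> no
  Word 8: 'big' -> MATCH
Total matches: 3

3


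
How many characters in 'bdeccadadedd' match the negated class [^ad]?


Negated class [^ad] matches any char NOT in {a, d}
Scanning 'bdeccadadedd':
  pos 0: 'b' -> MATCH
  pos 1: 'd' -> no (excluded)
  pos 2: 'e' -> MATCH
  pos 3: 'c' -> MATCH
  pos 4: 'c' -> MATCH
  pos 5: 'a' -> no (excluded)
  pos 6: 'd' -> no (excluded)
  pos 7: 'a' -> no (excluded)
  pos 8: 'd' -> no (excluded)
  pos 9: 'e' -> MATCH
  pos 10: 'd' -> no (excluded)
  pos 11: 'd' -> no (excluded)
Total matches: 5

5


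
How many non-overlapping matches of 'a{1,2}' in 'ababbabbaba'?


Pattern 'a{1,2}' matches between 1 and 2 consecutive a's (greedy).
String: 'ababbabbaba'
Finding runs of a's and applying greedy matching:
  Run at pos 0: 'a' (length 1)
  Run at pos 2: 'a' (length 1)
  Run at pos 5: 'a' (length 1)
  Run at pos 8: 'a' (length 1)
  Run at pos 10: 'a' (length 1)
Matches: ['a', 'a', 'a', 'a', 'a']
Count: 5

5


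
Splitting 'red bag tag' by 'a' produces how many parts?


Splitting by 'a' breaks the string at each occurrence of the separator.
Text: 'red bag tag'
Parts after split:
  Part 1: 'red b'
  Part 2: 'g t'
  Part 3: 'g'
Total parts: 3

3


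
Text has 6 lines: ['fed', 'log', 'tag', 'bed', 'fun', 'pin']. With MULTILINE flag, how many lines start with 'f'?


With MULTILINE flag, ^ matches the start of each line.
Lines: ['fed', 'log', 'tag', 'bed', 'fun', 'pin']
Checking which lines start with 'f':
  Line 1: 'fed' -> MATCH
  Line 2: 'log' -> no
  Line 3: 'tag' -> no
  Line 4: 'bed' -> no
  Line 5: 'fun' -> MATCH
  Line 6: 'pin' -> no
Matching lines: ['fed', 'fun']
Count: 2

2


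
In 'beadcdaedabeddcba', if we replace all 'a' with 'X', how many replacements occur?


re.sub('a', 'X', text) replaces every occurrence of 'a' with 'X'.
Text: 'beadcdaedabeddcba'
Scanning for 'a':
  pos 2: 'a' -> replacement #1
  pos 6: 'a' -> replacement #2
  pos 9: 'a' -> replacement #3
  pos 16: 'a' -> replacement #4
Total replacements: 4

4


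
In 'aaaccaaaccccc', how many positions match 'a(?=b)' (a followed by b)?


Lookahead 'a(?=b)' matches 'a' only when followed by 'b'.
String: 'aaaccaaaccccc'
Checking each position where char is 'a':
  pos 0: 'a' -> no (next='a')
  pos 1: 'a' -> no (next='a')
  pos 2: 'a' -> no (next='c')
  pos 5: 'a' -> no (next='a')
  pos 6: 'a' -> no (next='a')
  pos 7: 'a' -> no (next='c')
Matching positions: []
Count: 0

0


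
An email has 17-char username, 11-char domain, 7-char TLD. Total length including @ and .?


An email address has format: username@domain.tld
Username length: 17
'@' character: 1
Domain length: 11
'.' character: 1
TLD length: 7
Total = 17 + 1 + 11 + 1 + 7 = 37

37


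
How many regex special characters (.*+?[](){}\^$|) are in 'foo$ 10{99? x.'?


Regex special characters are: . * + ? [ ] ( ) { } \ ^ $ |
Scanning 'foo$ 10{99? x.':
  pos 3: '$' -> SPECIAL
  pos 7: '{' -> SPECIAL
  pos 10: '?' -> SPECIAL
  pos 13: '.' -> SPECIAL
Special chars found: ['$', '{', '?', '.']
Total: 4

4


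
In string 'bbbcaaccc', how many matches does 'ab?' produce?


Pattern 'ab?' matches 'a' optionally followed by 'b'.
String: 'bbbcaaccc'
Scanning left to right for 'a' then checking next char:
  Match 1: 'a' (a not followed by b)
  Match 2: 'a' (a not followed by b)
Total matches: 2

2


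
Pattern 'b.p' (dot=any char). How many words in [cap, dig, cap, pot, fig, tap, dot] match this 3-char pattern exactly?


Pattern 'b.p' means: starts with 'b', any single char, ends with 'p'.
Checking each word (must be exactly 3 chars):
  'cap' (len=3): no
  'dig' (len=3): no
  'cap' (len=3): no
  'pot' (len=3): no
  'fig' (len=3): no
  'tap' (len=3): no
  'dot' (len=3): no
Matching words: []
Total: 0

0


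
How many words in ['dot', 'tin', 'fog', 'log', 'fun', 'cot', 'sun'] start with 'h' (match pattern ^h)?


Pattern ^h anchors to start of word. Check which words begin with 'h':
  'dot' -> no
  'tin' -> no
  'fog' -> no
  'log' -> no
  'fun' -> no
  'cot' -> no
  'sun' -> no
Matching words: []
Count: 0

0


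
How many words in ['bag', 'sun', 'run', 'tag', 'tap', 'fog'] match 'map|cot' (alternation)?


Alternation 'map|cot' matches either 'map' or 'cot'.
Checking each word:
  'bag' -> no
  'sun' -> no
  'run' -> no
  'tag' -> no
  'tap' -> no
  'fog' -> no
Matches: []
Count: 0

0


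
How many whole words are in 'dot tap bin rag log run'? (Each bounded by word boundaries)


Word boundaries (\b) mark the start/end of each word.
Text: 'dot tap bin rag log run'
Splitting by whitespace:
  Word 1: 'dot'
  Word 2: 'tap'
  Word 3: 'bin'
  Word 4: 'rag'
  Word 5: 'log'
  Word 6: 'run'
Total whole words: 6

6


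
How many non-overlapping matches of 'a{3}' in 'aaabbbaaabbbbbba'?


Pattern 'a{3}' matches exactly 3 consecutive a's (greedy, non-overlapping).
String: 'aaabbbaaabbbbbba'
Scanning for runs of a's:
  Run at pos 0: 'aaa' (length 3) -> 1 match(es)
  Run at pos 6: 'aaa' (length 3) -> 1 match(es)
  Run at pos 15: 'a' (length 1) -> 0 match(es)
Matches found: ['aaa', 'aaa']
Total: 2

2


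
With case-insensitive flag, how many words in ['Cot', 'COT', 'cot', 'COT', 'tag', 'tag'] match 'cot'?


Case-insensitive matching: compare each word's lowercase form to 'cot'.
  'Cot' -> lower='cot' -> MATCH
  'COT' -> lower='cot' -> MATCH
  'cot' -> lower='cot' -> MATCH
  'COT' -> lower='cot' -> MATCH
  'tag' -> lower='tag' -> no
  'tag' -> lower='tag' -> no
Matches: ['Cot', 'COT', 'cot', 'COT']
Count: 4

4


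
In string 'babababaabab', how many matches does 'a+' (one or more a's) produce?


Pattern 'a+' matches one or more consecutive a's.
String: 'babababaabab'
Scanning for runs of a:
  Match 1: 'a' (length 1)
  Match 2: 'a' (length 1)
  Match 3: 'a' (length 1)
  Match 4: 'aa' (length 2)
  Match 5: 'a' (length 1)
Total matches: 5

5


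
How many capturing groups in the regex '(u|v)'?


To count capturing groups, count each '(' that starts a group.
Pattern: '(u|v)'
Walking through the pattern:
  Position 0: '(' -> group #1
Total capturing groups: 1

1


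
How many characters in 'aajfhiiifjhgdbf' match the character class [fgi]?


Character class [fgi] matches any of: {f, g, i}
Scanning string 'aajfhiiifjhgdbf' character by character:
  pos 0: 'a' -> no
  pos 1: 'a' -> no
  pos 2: 'j' -> no
  pos 3: 'f' -> MATCH
  pos 4: 'h' -> no
  pos 5: 'i' -> MATCH
  pos 6: 'i' -> MATCH
  pos 7: 'i' -> MATCH
  pos 8: 'f' -> MATCH
  pos 9: 'j' -> no
  pos 10: 'h' -> no
  pos 11: 'g' -> MATCH
  pos 12: 'd' -> no
  pos 13: 'b' -> no
  pos 14: 'f' -> MATCH
Total matches: 7

7


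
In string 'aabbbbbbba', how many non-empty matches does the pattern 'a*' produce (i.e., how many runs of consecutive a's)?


Pattern 'a*' matches zero or more a's. We want non-empty runs of consecutive a's.
String: 'aabbbbbbba'
Walking through the string to find runs of a's:
  Run 1: positions 0-1 -> 'aa'
  Run 2: positions 9-9 -> 'a'
Non-empty runs found: ['aa', 'a']
Count: 2

2


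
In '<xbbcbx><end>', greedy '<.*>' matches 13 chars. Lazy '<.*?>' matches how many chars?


Greedy '<.*>' tries to match as MUCH as possible.
Lazy '<.*?>' tries to match as LITTLE as possible.

String: '<xbbcbx><end>'
Greedy '<.*>' starts at first '<' and extends to the LAST '>': '<xbbcbx><end>' (13 chars)
Lazy '<.*?>' starts at first '<' and stops at the FIRST '>': '<xbbcbx>' (8 chars)

8


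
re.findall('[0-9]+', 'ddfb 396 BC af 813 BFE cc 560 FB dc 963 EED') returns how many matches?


Pattern '[0-9]+' finds one or more digits.
Text: 'ddfb 396 BC af 813 BFE cc 560 FB dc 963 EED'
Scanning for matches:
  Match 1: '396'
  Match 2: '813'
  Match 3: '560'
  Match 4: '963'
Total matches: 4

4


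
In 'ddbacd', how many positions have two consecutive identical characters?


Looking for consecutive identical characters in 'ddbacd':
  pos 0-1: 'd' vs 'd' -> MATCH ('dd')
  pos 1-2: 'd' vs 'b' -> different
  pos 2-3: 'b' vs 'a' -> different
  pos 3-4: 'a' vs 'c' -> different
  pos 4-5: 'c' vs 'd' -> different
Consecutive identical pairs: ['dd']
Count: 1

1


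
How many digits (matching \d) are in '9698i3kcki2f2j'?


\d matches any digit 0-9.
Scanning '9698i3kcki2f2j':
  pos 0: '9' -> DIGIT
  pos 1: '6' -> DIGIT
  pos 2: '9' -> DIGIT
  pos 3: '8' -> DIGIT
  pos 5: '3' -> DIGIT
  pos 10: '2' -> DIGIT
  pos 12: '2' -> DIGIT
Digits found: ['9', '6', '9', '8', '3', '2', '2']
Total: 7

7


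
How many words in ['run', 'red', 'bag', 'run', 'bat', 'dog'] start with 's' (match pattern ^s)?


Pattern ^s anchors to start of word. Check which words begin with 's':
  'run' -> no
  'red' -> no
  'bag' -> no
  'run' -> no
  'bat' -> no
  'dog' -> no
Matching words: []
Count: 0

0


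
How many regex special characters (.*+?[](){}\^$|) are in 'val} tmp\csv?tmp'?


Regex special characters are: . * + ? [ ] ( ) { } \ ^ $ |
Scanning 'val} tmp\csv?tmp':
  pos 3: '}' -> SPECIAL
  pos 8: '\' -> SPECIAL
  pos 12: '?' -> SPECIAL
Special chars found: ['}', '\\', '?']
Total: 3

3


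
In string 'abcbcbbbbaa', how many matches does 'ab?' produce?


Pattern 'ab?' matches 'a' optionally followed by 'b'.
String: 'abcbcbbbbaa'
Scanning left to right for 'a' then checking next char:
  Match 1: 'ab' (a followed by b)
  Match 2: 'a' (a not followed by b)
  Match 3: 'a' (a not followed by b)
Total matches: 3

3


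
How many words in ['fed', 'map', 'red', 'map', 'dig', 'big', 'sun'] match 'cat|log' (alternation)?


Alternation 'cat|log' matches either 'cat' or 'log'.
Checking each word:
  'fed' -> no
  'map' -> no
  'red' -> no
  'map' -> no
  'dig' -> no
  'big' -> no
  'sun' -> no
Matches: []
Count: 0

0


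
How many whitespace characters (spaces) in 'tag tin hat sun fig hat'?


\s matches whitespace characters (spaces, tabs, etc.).
Text: 'tag tin hat sun fig hat'
This text has 6 words separated by spaces.
Number of spaces = number of words - 1 = 6 - 1 = 5

5


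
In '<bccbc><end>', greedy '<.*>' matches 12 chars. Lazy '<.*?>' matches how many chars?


Greedy '<.*>' tries to match as MUCH as possible.
Lazy '<.*?>' tries to match as LITTLE as possible.

String: '<bccbc><end>'
Greedy '<.*>' starts at first '<' and extends to the LAST '>': '<bccbc><end>' (12 chars)
Lazy '<.*?>' starts at first '<' and stops at the FIRST '>': '<bccbc>' (7 chars)

7


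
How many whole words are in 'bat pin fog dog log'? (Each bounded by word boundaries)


Word boundaries (\b) mark the start/end of each word.
Text: 'bat pin fog dog log'
Splitting by whitespace:
  Word 1: 'bat'
  Word 2: 'pin'
  Word 3: 'fog'
  Word 4: 'dog'
  Word 5: 'log'
Total whole words: 5

5


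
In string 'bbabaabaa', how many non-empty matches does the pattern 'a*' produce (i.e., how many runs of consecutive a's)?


Pattern 'a*' matches zero or more a's. We want non-empty runs of consecutive a's.
String: 'bbabaabaa'
Walking through the string to find runs of a's:
  Run 1: positions 2-2 -> 'a'
  Run 2: positions 4-5 -> 'aa'
  Run 3: positions 7-8 -> 'aa'
Non-empty runs found: ['a', 'aa', 'aa']
Count: 3

3


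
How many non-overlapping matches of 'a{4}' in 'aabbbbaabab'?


Pattern 'a{4}' matches exactly 4 consecutive a's (greedy, non-overlapping).
String: 'aabbbbaabab'
Scanning for runs of a's:
  Run at pos 0: 'aa' (length 2) -> 0 match(es)
  Run at pos 6: 'aa' (length 2) -> 0 match(es)
  Run at pos 9: 'a' (length 1) -> 0 match(es)
Matches found: []
Total: 0

0


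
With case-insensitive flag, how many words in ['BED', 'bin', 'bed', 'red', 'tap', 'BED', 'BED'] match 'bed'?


Case-insensitive matching: compare each word's lowercase form to 'bed'.
  'BED' -> lower='bed' -> MATCH
  'bin' -> lower='bin' -> no
  'bed' -> lower='bed' -> MATCH
  'red' -> lower='red' -> no
  'tap' -> lower='tap' -> no
  'BED' -> lower='bed' -> MATCH
  'BED' -> lower='bed' -> MATCH
Matches: ['BED', 'bed', 'BED', 'BED']
Count: 4

4


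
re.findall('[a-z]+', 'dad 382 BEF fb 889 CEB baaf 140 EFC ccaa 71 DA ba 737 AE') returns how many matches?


Pattern '[a-z]+' finds one or more lowercase letters.
Text: 'dad 382 BEF fb 889 CEB baaf 140 EFC ccaa 71 DA ba 737 AE'
Scanning for matches:
  Match 1: 'dad'
  Match 2: 'fb'
  Match 3: 'baaf'
  Match 4: 'ccaa'
  Match 5: 'ba'
Total matches: 5

5


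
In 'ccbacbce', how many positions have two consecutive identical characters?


Looking for consecutive identical characters in 'ccbacbce':
  pos 0-1: 'c' vs 'c' -> MATCH ('cc')
  pos 1-2: 'c' vs 'b' -> different
  pos 2-3: 'b' vs 'a' -> different
  pos 3-4: 'a' vs 'c' -> different
  pos 4-5: 'c' vs 'b' -> different
  pos 5-6: 'b' vs 'c' -> different
  pos 6-7: 'c' vs 'e' -> different
Consecutive identical pairs: ['cc']
Count: 1

1


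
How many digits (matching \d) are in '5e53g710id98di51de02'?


\d matches any digit 0-9.
Scanning '5e53g710id98di51de02':
  pos 0: '5' -> DIGIT
  pos 2: '5' -> DIGIT
  pos 3: '3' -> DIGIT
  pos 5: '7' -> DIGIT
  pos 6: '1' -> DIGIT
  pos 7: '0' -> DIGIT
  pos 10: '9' -> DIGIT
  pos 11: '8' -> DIGIT
  pos 14: '5' -> DIGIT
  pos 15: '1' -> DIGIT
  pos 18: '0' -> DIGIT
  pos 19: '2' -> DIGIT
Digits found: ['5', '5', '3', '7', '1', '0', '9', '8', '5', '1', '0', '2']
Total: 12

12


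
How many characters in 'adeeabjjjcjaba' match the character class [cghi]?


Character class [cghi] matches any of: {c, g, h, i}
Scanning string 'adeeabjjjcjaba' character by character:
  pos 0: 'a' -> no
  pos 1: 'd' -> no
  pos 2: 'e' -> no
  pos 3: 'e' -> no
  pos 4: 'a' -> no
  pos 5: 'b' -> no
  pos 6: 'j' -> no
  pos 7: 'j' -> no
  pos 8: 'j' -> no
  pos 9: 'c' -> MATCH
  pos 10: 'j' -> no
  pos 11: 'a' -> no
  pos 12: 'b' -> no
  pos 13: 'a' -> no
Total matches: 1

1


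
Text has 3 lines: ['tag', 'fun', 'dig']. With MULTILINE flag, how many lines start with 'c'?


With MULTILINE flag, ^ matches the start of each line.
Lines: ['tag', 'fun', 'dig']
Checking which lines start with 'c':
  Line 1: 'tag' -> no
  Line 2: 'fun' -> no
  Line 3: 'dig' -> no
Matching lines: []
Count: 0

0


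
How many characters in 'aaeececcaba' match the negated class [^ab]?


Negated class [^ab] matches any char NOT in {a, b}
Scanning 'aaeececcaba':
  pos 0: 'a' -> no (excluded)
  pos 1: 'a' -> no (excluded)
  pos 2: 'e' -> MATCH
  pos 3: 'e' -> MATCH
  pos 4: 'c' -> MATCH
  pos 5: 'e' -> MATCH
  pos 6: 'c' -> MATCH
  pos 7: 'c' -> MATCH
  pos 8: 'a' -> no (excluded)
  pos 9: 'b' -> no (excluded)
  pos 10: 'a' -> no (excluded)
Total matches: 6

6


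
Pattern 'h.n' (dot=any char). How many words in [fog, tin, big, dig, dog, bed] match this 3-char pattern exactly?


Pattern 'h.n' means: starts with 'h', any single char, ends with 'n'.
Checking each word (must be exactly 3 chars):
  'fog' (len=3): no
  'tin' (len=3): no
  'big' (len=3): no
  'dig' (len=3): no
  'dog' (len=3): no
  'bed' (len=3): no
Matching words: []
Total: 0

0


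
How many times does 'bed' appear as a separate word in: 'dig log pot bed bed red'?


Scanning each word for exact match 'bed':
  Word 1: 'dig' -> no
  Word 2: 'log' -> no
  Word 3: 'pot' -> no
  Word 4: 'bed' -> MATCH
  Word 5: 'bed' -> MATCH
  Word 6: 'red' -> no
Total matches: 2

2


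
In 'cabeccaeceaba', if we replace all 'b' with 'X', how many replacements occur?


re.sub('b', 'X', text) replaces every occurrence of 'b' with 'X'.
Text: 'cabeccaeceaba'
Scanning for 'b':
  pos 2: 'b' -> replacement #1
  pos 11: 'b' -> replacement #2
Total replacements: 2

2


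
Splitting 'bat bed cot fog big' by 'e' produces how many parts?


Splitting by 'e' breaks the string at each occurrence of the separator.
Text: 'bat bed cot fog big'
Parts after split:
  Part 1: 'bat b'
  Part 2: 'd cot fog big'
Total parts: 2

2


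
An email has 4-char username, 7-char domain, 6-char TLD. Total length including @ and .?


An email address has format: username@domain.tld
Username length: 4
'@' character: 1
Domain length: 7
'.' character: 1
TLD length: 6
Total = 4 + 1 + 7 + 1 + 6 = 19

19


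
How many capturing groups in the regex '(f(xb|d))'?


To count capturing groups, count each '(' that starts a group.
Pattern: '(f(xb|d))'
Walking through the pattern:
  Position 0: '(' -> group #1
  Position 2: '(' -> group #2
Total capturing groups: 2

2


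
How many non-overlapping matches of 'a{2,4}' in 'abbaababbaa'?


Pattern 'a{2,4}' matches between 2 and 4 consecutive a's (greedy).
String: 'abbaababbaa'
Finding runs of a's and applying greedy matching:
  Run at pos 0: 'a' (length 1)
  Run at pos 3: 'aa' (length 2)
  Run at pos 6: 'a' (length 1)
  Run at pos 9: 'aa' (length 2)
Matches: ['aa', 'aa']
Count: 2

2


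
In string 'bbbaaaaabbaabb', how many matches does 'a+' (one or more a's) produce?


Pattern 'a+' matches one or more consecutive a's.
String: 'bbbaaaaabbaabb'
Scanning for runs of a:
  Match 1: 'aaaaa' (length 5)
  Match 2: 'aa' (length 2)
Total matches: 2

2


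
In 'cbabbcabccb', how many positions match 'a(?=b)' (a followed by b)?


Lookahead 'a(?=b)' matches 'a' only when followed by 'b'.
String: 'cbabbcabccb'
Checking each position where char is 'a':
  pos 2: 'a' -> MATCH (next='b')
  pos 6: 'a' -> MATCH (next='b')
Matching positions: [2, 6]
Count: 2

2


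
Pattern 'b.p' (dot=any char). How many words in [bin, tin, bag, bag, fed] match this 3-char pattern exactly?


Pattern 'b.p' means: starts with 'b', any single char, ends with 'p'.
Checking each word (must be exactly 3 chars):
  'bin' (len=3): no
  'tin' (len=3): no
  'bag' (len=3): no
  'bag' (len=3): no
  'fed' (len=3): no
Matching words: []
Total: 0

0


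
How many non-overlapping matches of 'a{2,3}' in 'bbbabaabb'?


Pattern 'a{2,3}' matches between 2 and 3 consecutive a's (greedy).
String: 'bbbabaabb'
Finding runs of a's and applying greedy matching:
  Run at pos 3: 'a' (length 1)
  Run at pos 5: 'aa' (length 2)
Matches: ['aa']
Count: 1

1


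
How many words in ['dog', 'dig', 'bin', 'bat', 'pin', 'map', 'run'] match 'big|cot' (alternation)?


Alternation 'big|cot' matches either 'big' or 'cot'.
Checking each word:
  'dog' -> no
  'dig' -> no
  'bin' -> no
  'bat' -> no
  'pin' -> no
  'map' -> no
  'run' -> no
Matches: []
Count: 0

0


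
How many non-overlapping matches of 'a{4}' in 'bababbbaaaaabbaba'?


Pattern 'a{4}' matches exactly 4 consecutive a's (greedy, non-overlapping).
String: 'bababbbaaaaabbaba'
Scanning for runs of a's:
  Run at pos 1: 'a' (length 1) -> 0 match(es)
  Run at pos 3: 'a' (length 1) -> 0 match(es)
  Run at pos 7: 'aaaaa' (length 5) -> 1 match(es)
  Run at pos 14: 'a' (length 1) -> 0 match(es)
  Run at pos 16: 'a' (length 1) -> 0 match(es)
Matches found: ['aaaa']
Total: 1

1


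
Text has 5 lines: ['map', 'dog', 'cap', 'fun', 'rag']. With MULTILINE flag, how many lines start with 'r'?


With MULTILINE flag, ^ matches the start of each line.
Lines: ['map', 'dog', 'cap', 'fun', 'rag']
Checking which lines start with 'r':
  Line 1: 'map' -> no
  Line 2: 'dog' -> no
  Line 3: 'cap' -> no
  Line 4: 'fun' -> no
  Line 5: 'rag' -> MATCH
Matching lines: ['rag']
Count: 1

1


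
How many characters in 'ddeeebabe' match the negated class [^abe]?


Negated class [^abe] matches any char NOT in {a, b, e}
Scanning 'ddeeebabe':
  pos 0: 'd' -> MATCH
  pos 1: 'd' -> MATCH
  pos 2: 'e' -> no (excluded)
  pos 3: 'e' -> no (excluded)
  pos 4: 'e' -> no (excluded)
  pos 5: 'b' -> no (excluded)
  pos 6: 'a' -> no (excluded)
  pos 7: 'b' -> no (excluded)
  pos 8: 'e' -> no (excluded)
Total matches: 2

2


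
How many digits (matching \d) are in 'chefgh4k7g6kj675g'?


\d matches any digit 0-9.
Scanning 'chefgh4k7g6kj675g':
  pos 6: '4' -> DIGIT
  pos 8: '7' -> DIGIT
  pos 10: '6' -> DIGIT
  pos 13: '6' -> DIGIT
  pos 14: '7' -> DIGIT
  pos 15: '5' -> DIGIT
Digits found: ['4', '7', '6', '6', '7', '5']
Total: 6

6


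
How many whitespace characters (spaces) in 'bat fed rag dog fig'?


\s matches whitespace characters (spaces, tabs, etc.).
Text: 'bat fed rag dog fig'
This text has 5 words separated by spaces.
Number of spaces = number of words - 1 = 5 - 1 = 4

4


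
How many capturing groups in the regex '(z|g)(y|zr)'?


To count capturing groups, count each '(' that starts a group.
Pattern: '(z|g)(y|zr)'
Walking through the pattern:
  Position 0: '(' -> group #1
  Position 5: '(' -> group #2
Total capturing groups: 2

2


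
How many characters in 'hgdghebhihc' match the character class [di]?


Character class [di] matches any of: {d, i}
Scanning string 'hgdghebhihc' character by character:
  pos 0: 'h' -> no
  pos 1: 'g' -> no
  pos 2: 'd' -> MATCH
  pos 3: 'g' -> no
  pos 4: 'h' -> no
  pos 5: 'e' -> no
  pos 6: 'b' -> no
  pos 7: 'h' -> no
  pos 8: 'i' -> MATCH
  pos 9: 'h' -> no
  pos 10: 'c' -> no
Total matches: 2

2


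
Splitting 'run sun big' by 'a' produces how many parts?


Splitting by 'a' breaks the string at each occurrence of the separator.
Text: 'run sun big'
Parts after split:
  Part 1: 'run sun big'
Total parts: 1

1


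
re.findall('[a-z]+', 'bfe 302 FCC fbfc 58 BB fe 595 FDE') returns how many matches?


Pattern '[a-z]+' finds one or more lowercase letters.
Text: 'bfe 302 FCC fbfc 58 BB fe 595 FDE'
Scanning for matches:
  Match 1: 'bfe'
  Match 2: 'fbfc'
  Match 3: 'fe'
Total matches: 3

3


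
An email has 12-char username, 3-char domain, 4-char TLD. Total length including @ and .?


An email address has format: username@domain.tld
Username length: 12
'@' character: 1
Domain length: 3
'.' character: 1
TLD length: 4
Total = 12 + 1 + 3 + 1 + 4 = 21

21


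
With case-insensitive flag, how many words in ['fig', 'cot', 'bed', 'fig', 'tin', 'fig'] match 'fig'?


Case-insensitive matching: compare each word's lowercase form to 'fig'.
  'fig' -> lower='fig' -> MATCH
  'cot' -> lower='cot' -> no
  'bed' -> lower='bed' -> no
  'fig' -> lower='fig' -> MATCH
  'tin' -> lower='tin' -> no
  'fig' -> lower='fig' -> MATCH
Matches: ['fig', 'fig', 'fig']
Count: 3

3


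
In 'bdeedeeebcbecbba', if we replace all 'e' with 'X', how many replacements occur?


re.sub('e', 'X', text) replaces every occurrence of 'e' with 'X'.
Text: 'bdeedeeebcbecbba'
Scanning for 'e':
  pos 2: 'e' -> replacement #1
  pos 3: 'e' -> replacement #2
  pos 5: 'e' -> replacement #3
  pos 6: 'e' -> replacement #4
  pos 7: 'e' -> replacement #5
  pos 11: 'e' -> replacement #6
Total replacements: 6

6


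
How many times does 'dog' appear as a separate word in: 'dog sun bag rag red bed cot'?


Scanning each word for exact match 'dog':
  Word 1: 'dog' -> MATCH
  Word 2: 'sun' -> no
  Word 3: 'bag' -> no
  Word 4: 'rag' -> no
  Word 5: 'red' -> no
  Word 6: 'bed' -> no
  Word 7: 'cot' -> no
Total matches: 1

1


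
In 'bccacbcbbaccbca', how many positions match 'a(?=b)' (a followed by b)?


Lookahead 'a(?=b)' matches 'a' only when followed by 'b'.
String: 'bccacbcbbaccbca'
Checking each position where char is 'a':
  pos 3: 'a' -> no (next='c')
  pos 9: 'a' -> no (next='c')
Matching positions: []
Count: 0

0


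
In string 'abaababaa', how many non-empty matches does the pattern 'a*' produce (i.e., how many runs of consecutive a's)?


Pattern 'a*' matches zero or more a's. We want non-empty runs of consecutive a's.
String: 'abaababaa'
Walking through the string to find runs of a's:
  Run 1: positions 0-0 -> 'a'
  Run 2: positions 2-3 -> 'aa'
  Run 3: positions 5-5 -> 'a'
  Run 4: positions 7-8 -> 'aa'
Non-empty runs found: ['a', 'aa', 'a', 'aa']
Count: 4

4


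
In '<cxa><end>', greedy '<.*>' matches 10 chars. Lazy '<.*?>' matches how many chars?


Greedy '<.*>' tries to match as MUCH as possible.
Lazy '<.*?>' tries to match as LITTLE as possible.

String: '<cxa><end>'
Greedy '<.*>' starts at first '<' and extends to the LAST '>': '<cxa><end>' (10 chars)
Lazy '<.*?>' starts at first '<' and stops at the FIRST '>': '<cxa>' (5 chars)

5


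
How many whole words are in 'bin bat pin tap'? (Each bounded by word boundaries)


Word boundaries (\b) mark the start/end of each word.
Text: 'bin bat pin tap'
Splitting by whitespace:
  Word 1: 'bin'
  Word 2: 'bat'
  Word 3: 'pin'
  Word 4: 'tap'
Total whole words: 4

4


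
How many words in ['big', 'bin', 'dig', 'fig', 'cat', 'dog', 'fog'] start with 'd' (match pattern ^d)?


Pattern ^d anchors to start of word. Check which words begin with 'd':
  'big' -> no
  'bin' -> no
  'dig' -> MATCH (starts with 'd')
  'fig' -> no
  'cat' -> no
  'dog' -> MATCH (starts with 'd')
  'fog' -> no
Matching words: ['dig', 'dog']
Count: 2

2


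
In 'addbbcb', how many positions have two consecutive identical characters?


Looking for consecutive identical characters in 'addbbcb':
  pos 0-1: 'a' vs 'd' -> different
  pos 1-2: 'd' vs 'd' -> MATCH ('dd')
  pos 2-3: 'd' vs 'b' -> different
  pos 3-4: 'b' vs 'b' -> MATCH ('bb')
  pos 4-5: 'b' vs 'c' -> different
  pos 5-6: 'c' vs 'b' -> different
Consecutive identical pairs: ['dd', 'bb']
Count: 2

2


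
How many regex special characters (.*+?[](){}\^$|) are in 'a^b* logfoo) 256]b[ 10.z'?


Regex special characters are: . * + ? [ ] ( ) { } \ ^ $ |
Scanning 'a^b* logfoo) 256]b[ 10.z':
  pos 1: '^' -> SPECIAL
  pos 3: '*' -> SPECIAL
  pos 11: ')' -> SPECIAL
  pos 16: ']' -> SPECIAL
  pos 18: '[' -> SPECIAL
  pos 22: '.' -> SPECIAL
Special chars found: ['^', '*', ')', ']', '[', '.']
Total: 6

6


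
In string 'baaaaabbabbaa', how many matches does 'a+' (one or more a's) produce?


Pattern 'a+' matches one or more consecutive a's.
String: 'baaaaabbabbaa'
Scanning for runs of a:
  Match 1: 'aaaaa' (length 5)
  Match 2: 'a' (length 1)
  Match 3: 'aa' (length 2)
Total matches: 3

3


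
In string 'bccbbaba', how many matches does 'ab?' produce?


Pattern 'ab?' matches 'a' optionally followed by 'b'.
String: 'bccbbaba'
Scanning left to right for 'a' then checking next char:
  Match 1: 'ab' (a followed by b)
  Match 2: 'a' (a not followed by b)
Total matches: 2

2


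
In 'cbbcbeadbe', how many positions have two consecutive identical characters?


Looking for consecutive identical characters in 'cbbcbeadbe':
  pos 0-1: 'c' vs 'b' -> different
  pos 1-2: 'b' vs 'b' -> MATCH ('bb')
  pos 2-3: 'b' vs 'c' -> different
  pos 3-4: 'c' vs 'b' -> different
  pos 4-5: 'b' vs 'e' -> different
  pos 5-6: 'e' vs 'a' -> different
  pos 6-7: 'a' vs 'd' -> different
  pos 7-8: 'd' vs 'b' -> different
  pos 8-9: 'b' vs 'e' -> different
Consecutive identical pairs: ['bb']
Count: 1

1


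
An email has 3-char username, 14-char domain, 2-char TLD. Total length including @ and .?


An email address has format: username@domain.tld
Username length: 3
'@' character: 1
Domain length: 14
'.' character: 1
TLD length: 2
Total = 3 + 1 + 14 + 1 + 2 = 21

21


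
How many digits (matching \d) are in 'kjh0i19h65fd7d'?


\d matches any digit 0-9.
Scanning 'kjh0i19h65fd7d':
  pos 3: '0' -> DIGIT
  pos 5: '1' -> DIGIT
  pos 6: '9' -> DIGIT
  pos 8: '6' -> DIGIT
  pos 9: '5' -> DIGIT
  pos 12: '7' -> DIGIT
Digits found: ['0', '1', '9', '6', '5', '7']
Total: 6

6


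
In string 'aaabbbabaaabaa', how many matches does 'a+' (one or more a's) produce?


Pattern 'a+' matches one or more consecutive a's.
String: 'aaabbbabaaabaa'
Scanning for runs of a:
  Match 1: 'aaa' (length 3)
  Match 2: 'a' (length 1)
  Match 3: 'aaa' (length 3)
  Match 4: 'aa' (length 2)
Total matches: 4

4


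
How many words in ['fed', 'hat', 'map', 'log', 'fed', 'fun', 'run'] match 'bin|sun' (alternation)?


Alternation 'bin|sun' matches either 'bin' or 'sun'.
Checking each word:
  'fed' -> no
  'hat' -> no
  'map' -> no
  'log' -> no
  'fed' -> no
  'fun' -> no
  'run' -> no
Matches: []
Count: 0

0


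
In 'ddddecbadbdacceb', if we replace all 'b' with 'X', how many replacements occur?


re.sub('b', 'X', text) replaces every occurrence of 'b' with 'X'.
Text: 'ddddecbadbdacceb'
Scanning for 'b':
  pos 6: 'b' -> replacement #1
  pos 9: 'b' -> replacement #2
  pos 15: 'b' -> replacement #3
Total replacements: 3

3


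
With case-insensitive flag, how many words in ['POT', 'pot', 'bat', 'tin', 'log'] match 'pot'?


Case-insensitive matching: compare each word's lowercase form to 'pot'.
  'POT' -> lower='pot' -> MATCH
  'pot' -> lower='pot' -> MATCH
  'bat' -> lower='bat' -> no
  'tin' -> lower='tin' -> no
  'log' -> lower='log' -> no
Matches: ['POT', 'pot']
Count: 2

2


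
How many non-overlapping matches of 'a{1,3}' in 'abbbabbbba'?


Pattern 'a{1,3}' matches between 1 and 3 consecutive a's (greedy).
String: 'abbbabbbba'
Finding runs of a's and applying greedy matching:
  Run at pos 0: 'a' (length 1)
  Run at pos 4: 'a' (length 1)
  Run at pos 9: 'a' (length 1)
Matches: ['a', 'a', 'a']
Count: 3

3


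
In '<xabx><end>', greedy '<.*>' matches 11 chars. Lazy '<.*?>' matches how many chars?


Greedy '<.*>' tries to match as MUCH as possible.
Lazy '<.*?>' tries to match as LITTLE as possible.

String: '<xabx><end>'
Greedy '<.*>' starts at first '<' and extends to the LAST '>': '<xabx><end>' (11 chars)
Lazy '<.*?>' starts at first '<' and stops at the FIRST '>': '<xabx>' (6 chars)

6


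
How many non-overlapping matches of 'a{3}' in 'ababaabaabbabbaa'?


Pattern 'a{3}' matches exactly 3 consecutive a's (greedy, non-overlapping).
String: 'ababaabaabbabbaa'
Scanning for runs of a's:
  Run at pos 0: 'a' (length 1) -> 0 match(es)
  Run at pos 2: 'a' (length 1) -> 0 match(es)
  Run at pos 4: 'aa' (length 2) -> 0 match(es)
  Run at pos 7: 'aa' (length 2) -> 0 match(es)
  Run at pos 11: 'a' (length 1) -> 0 match(es)
  Run at pos 14: 'aa' (length 2) -> 0 match(es)
Matches found: []
Total: 0

0


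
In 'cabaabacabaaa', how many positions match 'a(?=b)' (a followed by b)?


Lookahead 'a(?=b)' matches 'a' only when followed by 'b'.
String: 'cabaabacabaaa'
Checking each position where char is 'a':
  pos 1: 'a' -> MATCH (next='b')
  pos 3: 'a' -> no (next='a')
  pos 4: 'a' -> MATCH (next='b')
  pos 6: 'a' -> no (next='c')
  pos 8: 'a' -> MATCH (next='b')
  pos 10: 'a' -> no (next='a')
  pos 11: 'a' -> no (next='a')
Matching positions: [1, 4, 8]
Count: 3

3


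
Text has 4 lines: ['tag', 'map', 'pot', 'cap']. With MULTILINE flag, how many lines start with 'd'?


With MULTILINE flag, ^ matches the start of each line.
Lines: ['tag', 'map', 'pot', 'cap']
Checking which lines start with 'd':
  Line 1: 'tag' -> no
  Line 2: 'map' -> no
  Line 3: 'pot' -> no
  Line 4: 'cap' -> no
Matching lines: []
Count: 0

0


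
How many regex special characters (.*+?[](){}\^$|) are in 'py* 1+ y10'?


Regex special characters are: . * + ? [ ] ( ) { } \ ^ $ |
Scanning 'py* 1+ y10':
  pos 2: '*' -> SPECIAL
  pos 5: '+' -> SPECIAL
Special chars found: ['*', '+']
Total: 2

2


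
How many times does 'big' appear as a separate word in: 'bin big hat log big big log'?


Scanning each word for exact match 'big':
  Word 1: 'bin' -> no
  Word 2: 'big' -> MATCH
  Word 3: 'hat' -> no
  Word 4: 'log' -> no
  Word 5: 'big' -> MATCH
  Word 6: 'big' -> MATCH
  Word 7: 'log' -> no
Total matches: 3

3


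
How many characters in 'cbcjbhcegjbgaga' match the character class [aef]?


Character class [aef] matches any of: {a, e, f}
Scanning string 'cbcjbhcegjbgaga' character by character:
  pos 0: 'c' -> no
  pos 1: 'b' -> no
  pos 2: 'c' -> no
  pos 3: 'j' -> no
  pos 4: 'b' -> no
  pos 5: 'h' -> no
  pos 6: 'c' -> no
  pos 7: 'e' -> MATCH
  pos 8: 'g' -> no
  pos 9: 'j' -> no
  pos 10: 'b' -> no
  pos 11: 'g' -> no
  pos 12: 'a' -> MATCH
  pos 13: 'g' -> no
  pos 14: 'a' -> MATCH
Total matches: 3

3


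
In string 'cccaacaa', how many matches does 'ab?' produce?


Pattern 'ab?' matches 'a' optionally followed by 'b'.
String: 'cccaacaa'
Scanning left to right for 'a' then checking next char:
  Match 1: 'a' (a not followed by b)
  Match 2: 'a' (a not followed by b)
  Match 3: 'a' (a not followed by b)
  Match 4: 'a' (a not followed by b)
Total matches: 4

4


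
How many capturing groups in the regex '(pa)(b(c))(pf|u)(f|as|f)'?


To count capturing groups, count each '(' that starts a group.
Pattern: '(pa)(b(c))(pf|u)(f|as|f)'
Walking through the pattern:
  Position 0: '(' -> group #1
  Position 4: '(' -> group #2
  Position 6: '(' -> group #3
  Position 10: '(' -> group #4
  Position 16: '(' -> group #5
Total capturing groups: 5

5


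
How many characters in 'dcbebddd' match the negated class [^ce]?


Negated class [^ce] matches any char NOT in {c, e}
Scanning 'dcbebddd':
  pos 0: 'd' -> MATCH
  pos 1: 'c' -> no (excluded)
  pos 2: 'b' -> MATCH
  pos 3: 'e' -> no (excluded)
  pos 4: 'b' -> MATCH
  pos 5: 'd' -> MATCH
  pos 6: 'd' -> MATCH
  pos 7: 'd' -> MATCH
Total matches: 6

6


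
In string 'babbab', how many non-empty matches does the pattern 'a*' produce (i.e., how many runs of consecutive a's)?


Pattern 'a*' matches zero or more a's. We want non-empty runs of consecutive a's.
String: 'babbab'
Walking through the string to find runs of a's:
  Run 1: positions 1-1 -> 'a'
  Run 2: positions 4-4 -> 'a'
Non-empty runs found: ['a', 'a']
Count: 2

2


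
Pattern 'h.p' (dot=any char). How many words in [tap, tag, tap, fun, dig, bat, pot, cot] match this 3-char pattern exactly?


Pattern 'h.p' means: starts with 'h', any single char, ends with 'p'.
Checking each word (must be exactly 3 chars):
  'tap' (len=3): no
  'tag' (len=3): no
  'tap' (len=3): no
  'fun' (len=3): no
  'dig' (len=3): no
  'bat' (len=3): no
  'pot' (len=3): no
  'cot' (len=3): no
Matching words: []
Total: 0

0


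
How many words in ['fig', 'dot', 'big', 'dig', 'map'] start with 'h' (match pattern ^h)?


Pattern ^h anchors to start of word. Check which words begin with 'h':
  'fig' -> no
  'dot' -> no
  'big' -> no
  'dig' -> no
  'map' -> no
Matching words: []
Count: 0

0


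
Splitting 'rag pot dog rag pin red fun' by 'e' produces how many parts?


Splitting by 'e' breaks the string at each occurrence of the separator.
Text: 'rag pot dog rag pin red fun'
Parts after split:
  Part 1: 'rag pot dog rag pin r'
  Part 2: 'd fun'
Total parts: 2

2


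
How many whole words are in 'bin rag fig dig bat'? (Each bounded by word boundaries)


Word boundaries (\b) mark the start/end of each word.
Text: 'bin rag fig dig bat'
Splitting by whitespace:
  Word 1: 'bin'
  Word 2: 'rag'
  Word 3: 'fig'
  Word 4: 'dig'
  Word 5: 'bat'
Total whole words: 5

5


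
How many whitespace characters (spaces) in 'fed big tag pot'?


\s matches whitespace characters (spaces, tabs, etc.).
Text: 'fed big tag pot'
This text has 4 words separated by spaces.
Number of spaces = number of words - 1 = 4 - 1 = 3

3


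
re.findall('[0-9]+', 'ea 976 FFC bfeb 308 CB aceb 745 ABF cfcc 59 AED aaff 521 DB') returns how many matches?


Pattern '[0-9]+' finds one or more digits.
Text: 'ea 976 FFC bfeb 308 CB aceb 745 ABF cfcc 59 AED aaff 521 DB'
Scanning for matches:
  Match 1: '976'
  Match 2: '308'
  Match 3: '745'
  Match 4: '59'
  Match 5: '521'
Total matches: 5

5


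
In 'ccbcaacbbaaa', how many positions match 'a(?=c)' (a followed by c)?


Lookahead 'a(?=c)' matches 'a' only when followed by 'c'.
String: 'ccbcaacbbaaa'
Checking each position where char is 'a':
  pos 4: 'a' -> no (next='a')
  pos 5: 'a' -> MATCH (next='c')
  pos 9: 'a' -> no (next='a')
  pos 10: 'a' -> no (next='a')
Matching positions: [5]
Count: 1

1


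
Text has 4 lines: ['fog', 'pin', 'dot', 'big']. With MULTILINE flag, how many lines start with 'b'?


With MULTILINE flag, ^ matches the start of each line.
Lines: ['fog', 'pin', 'dot', 'big']
Checking which lines start with 'b':
  Line 1: 'fog' -> no
  Line 2: 'pin' -> no
  Line 3: 'dot' -> no
  Line 4: 'big' -> MATCH
Matching lines: ['big']
Count: 1

1


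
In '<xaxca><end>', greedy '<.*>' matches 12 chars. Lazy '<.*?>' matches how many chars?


Greedy '<.*>' tries to match as MUCH as possible.
Lazy '<.*?>' tries to match as LITTLE as possible.

String: '<xaxca><end>'
Greedy '<.*>' starts at first '<' and extends to the LAST '>': '<xaxca><end>' (12 chars)
Lazy '<.*?>' starts at first '<' and stops at the FIRST '>': '<xaxca>' (7 chars)

7


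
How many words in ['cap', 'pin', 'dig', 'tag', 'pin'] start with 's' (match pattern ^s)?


Pattern ^s anchors to start of word. Check which words begin with 's':
  'cap' -> no
  'pin' -> no
  'dig' -> no
  'tag' -> no
  'pin' -> no
Matching words: []
Count: 0

0


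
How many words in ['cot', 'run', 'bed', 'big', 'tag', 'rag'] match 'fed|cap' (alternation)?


Alternation 'fed|cap' matches either 'fed' or 'cap'.
Checking each word:
  'cot' -> no
  'run' -> no
  'bed' -> no
  'big' -> no
  'tag' -> no
  'rag' -> no
Matches: []
Count: 0

0


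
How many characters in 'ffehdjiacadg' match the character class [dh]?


Character class [dh] matches any of: {d, h}
Scanning string 'ffehdjiacadg' character by character:
  pos 0: 'f' -> no
  pos 1: 'f' -> no
  pos 2: 'e' -> no
  pos 3: 'h' -> MATCH
  pos 4: 'd' -> MATCH
  pos 5: 'j' -> no
  pos 6: 'i' -> no
  pos 7: 'a' -> no
  pos 8: 'c' -> no
  pos 9: 'a' -> no
  pos 10: 'd' -> MATCH
  pos 11: 'g' -> no
Total matches: 3

3


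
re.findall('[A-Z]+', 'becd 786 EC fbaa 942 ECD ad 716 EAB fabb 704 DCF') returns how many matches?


Pattern '[A-Z]+' finds one or more uppercase letters.
Text: 'becd 786 EC fbaa 942 ECD ad 716 EAB fabb 704 DCF'
Scanning for matches:
  Match 1: 'EC'
  Match 2: 'ECD'
  Match 3: 'EAB'
  Match 4: 'DCF'
Total matches: 4

4
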